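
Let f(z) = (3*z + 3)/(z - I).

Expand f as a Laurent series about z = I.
(3 + 3*I)/(z - I) + 3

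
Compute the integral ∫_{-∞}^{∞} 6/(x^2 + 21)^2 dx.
Let f(z) = 6/(z^2 + 21)^2. The denominator has no real zeros and deg Q - deg P = 4 ≥ 2, so the integral of f over the upper semicircle |z| = R tends to 0 as R → ∞. Closing the contour in the upper half-plane,
  ∫_{-∞}^{∞} f(x) dx = 2πi · Σ Res(f, z_k)  over the poles with Im z_k > 0.

Zeros of the denominator: z^2 + 21 = 0 gives z = ±sqrt(21)*I.
Upper half-plane: z = sqrt(21)*I (a pole of order 2).

Write f(z) = g(z)/(z - sqrt(21)*I)^2 with g(z) = 6/(z + sqrt(21)*I)^2. For a double pole, Res(f, z₀) = g'(z₀):
  g'(z) = -12/(z + sqrt(21)*I)^3
  Res(f, sqrt(21)*I) = g'(sqrt(21)*I) = -sqrt(21)*I/294

∫_{-∞}^{∞} f(x) dx = 2πi · (-sqrt(21)*I/294) = sqrt(21)*pi/147

Final answer: sqrt(21)*pi/147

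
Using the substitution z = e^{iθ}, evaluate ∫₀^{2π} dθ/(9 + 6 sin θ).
Call the integral J. The integrand is 2π-periodic and we integrate over a full period, so shifting θ does not change the value (θ → θ + π/2 turns sin θ into cos θ). Hence
  J = ∫₀^{2π} dθ/(9 + 6 cos θ).
Put z = e^{iθ}: then cos θ = (z + 1/z)/2, dθ = dz/(iz), and z runs once counterclockwise around |z| = 1:
  J = ∮_{|z|=1} 1/(9 + 6*(z + 1/z)/2) · dz/(iz) = (2/i) ∮_{|z|=1} dz/(6*z^2 + 18*z + 6).
The roots of 6*z^2 + 18*z + 6 are z = (-9 ± sqrt(9^2 - 6^2))/6, with sqrt(45) = 3*sqrt(5); their product is 1, so only z₊ = -3/2 + sqrt(5)/2 lies inside the unit circle (z₋ = -3/2 - sqrt(5)/2 lies outside).
z₊ is a simple zero of q(z) = 6*z^2 + 18*z + 6, so Res(1/q, z₊) = 1/q'(z₊) with q'(z) = 12*z + 18; and q'(z₊) = 6*(z₊ - z₋) = 6*sqrt(5).
Therefore J = (2/i) · 2πi · 1/(6*sqrt(5)) = 2*pi/(3*sqrt(5)) = 2*sqrt(5)*pi/15

Final answer: 2*sqrt(5)*pi/15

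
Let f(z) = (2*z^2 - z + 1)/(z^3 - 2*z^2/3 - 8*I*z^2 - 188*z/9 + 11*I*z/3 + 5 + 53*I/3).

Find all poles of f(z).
The singularities of f are the zeros of the denominator. Factoring,
  z^3 - 2*z^2/3 - 8*I*z^2 - 188*z/9 + 11*I*z/3 + 5 + 53*I/3 = (z - 1/3 - 2*I)*(z - 3*I)*(z - 1/3 - 3*I)
so the candidates are z = 1/3 + 2*I, z = 3*I, z = 1/3 + 3*I.

Check the numerator P(z) = 2*z^2 - z + 1 at each one:
  P(1/3 + 2*I) = -64/9 + 2*I/3 ≠ 0, so z = 1/3 + 2*I is a (simple) pole.
  P(3*I) = -17 - 3*I ≠ 0, so z = 3*I is a (simple) pole.
  P(1/3 + 3*I) = -154/9 + I ≠ 0, so z = 1/3 + 3*I is a (simple) pole.

Poles of f: {3*I, 1/3 + 2*I, 1/3 + 3*I}

Final answer: {3*I, 1/3 + 2*I, 1/3 + 3*I}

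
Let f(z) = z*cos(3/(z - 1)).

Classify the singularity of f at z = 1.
Let u = z - 1. Then
  cos(3/u) = Σ_{k≥0} (-1)^k (3)^(2k)/((2k)!·u^(2k)) = 1 - 9/(2*u^2) + 27/(8*u^4) + ...
which has infinitely many negative powers of u, so cos(3/(z - 1)) has an essential singularity at z = 1.
The extra factor z is a nonzero polynomial; if the product had at most a pole at z = 1, dividing by that polynomial would leave cos(3/(z - 1)) with at most a pole too — contradiction. (Equivalently, the product's Laurent series still has infinitely many negative powers.)
So the singularity is essential.

Final answer: essential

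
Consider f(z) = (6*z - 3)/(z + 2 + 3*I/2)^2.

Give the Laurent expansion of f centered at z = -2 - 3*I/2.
Put w = z - (-2 - 3*I/2), i.e. z = w - 2 - 3*I/2. The denominator is w^2, so it suffices to rewrite the numerator in powers of w.

P(z) = 6*z - 3
P(w - 2 - 3*I/2) = -15 - 9*I + 6*w

Dividing each term by w^2:
  f = (-15 - 9*I)/w^2 + 6/w

Substituting back w = z + 2 + 3*I/2:
  f(z) = (-15 - 9*I)/(z + 2 + 3*I/2)^2 + 6/(z + 2 + 3*I/2)

The series is finite because the numerator is a polynomial; the negative powers form the principal part, and the coefficient of 1/(z + 2 + 3*I/2) gives Res(f, -2 - 3*I/2) = 6.

Final answer: (-15 - 9*I)/(z + 2 + 3*I/2)^2 + 6/(z + 2 + 3*I/2)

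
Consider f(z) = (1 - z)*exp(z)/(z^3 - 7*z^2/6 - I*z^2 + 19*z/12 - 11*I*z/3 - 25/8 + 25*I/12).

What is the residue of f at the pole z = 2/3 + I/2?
(849/6466 + 189*I/6466)*exp(2/3 + I/2)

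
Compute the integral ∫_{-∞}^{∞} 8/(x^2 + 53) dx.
Let f(z) = 8/(z^2 + 53). The denominator has no real zeros and deg Q - deg P = 2 ≥ 2, so the integral of f over the upper semicircle |z| = R tends to 0 as R → ∞. Closing the contour in the upper half-plane,
  ∫_{-∞}^{∞} f(x) dx = 2πi · Σ Res(f, z_k)  over the poles with Im z_k > 0.

Zeros of the denominator: z^2 + 53 = 0 gives z = ±sqrt(53)*I.
Upper half-plane: z = sqrt(53)*I (simple).

Each pole is a simple zero of Q(z) = z^2 + 53, so Res(f, z₀) = P(z₀)/Q'(z₀) with P(z) = 8, Q'(z) = 2*z:
  Res(f, sqrt(53)*I) = (8)/(2*sqrt(53)*I) = -4*sqrt(53)*I/53

∫_{-∞}^{∞} f(x) dx = 2πi · (-4*sqrt(53)*I/53) = 8*sqrt(53)*pi/53

Final answer: 8*sqrt(53)*pi/53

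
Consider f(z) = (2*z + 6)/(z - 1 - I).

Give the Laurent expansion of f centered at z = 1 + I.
(8 + 2*I)/(z - 1 - I) + 2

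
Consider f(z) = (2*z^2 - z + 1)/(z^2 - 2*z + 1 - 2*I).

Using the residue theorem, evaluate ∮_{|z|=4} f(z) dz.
6*I*pi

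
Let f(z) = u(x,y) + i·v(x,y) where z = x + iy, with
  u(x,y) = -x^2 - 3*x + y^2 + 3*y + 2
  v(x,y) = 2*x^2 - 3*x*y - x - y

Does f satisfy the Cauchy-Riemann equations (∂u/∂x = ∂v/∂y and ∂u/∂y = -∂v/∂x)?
∂u/∂x = -2*x - 3
∂v/∂y = -3*x - 1
∂u/∂y = 2*y + 3
∂v/∂x = 4*x - 3*y - 1
∂u/∂x ≠ ∂v/∂y and ∂u/∂y ≠ -∂v/∂x; the Cauchy-Riemann equations are not satisfied, so f is not analytic.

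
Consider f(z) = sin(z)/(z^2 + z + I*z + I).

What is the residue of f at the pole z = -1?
(1/2 + I/2)*sin(1)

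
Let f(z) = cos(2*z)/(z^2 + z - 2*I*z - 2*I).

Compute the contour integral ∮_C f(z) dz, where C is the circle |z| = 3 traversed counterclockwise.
By the residue theorem, ∮_C f(z) dz = 2πi · (sum of the residues of f at the poles inside |z| = 3).

The denominator factors as (z + 1)*(z - 2*I), so the singularities of f are simple poles at z = -1, z = 2*I.
  |-1|² = 1 < 9 = 3², so this pole is inside the contour.
  |2*I|² = 4 < 9 = 3², so this pole is inside the contour.

With P(z) = cos(2*z) and Q(z) = z^2 + z - 2*I*z - 2*I, each pole is simple, so Res(f, z₀) = P(z₀)/Q'(z₀) with Q'(z) = 2*z + 1 - 2*I.
  Res(f, -1) = P(-1)/Q'(-1) = (cos(2))/(-1 - 2*I) = (-1/5 + 2*I/5)*cos(2)
  Res(f, 2*I) = P(2*I)/Q'(2*I) = (cosh(4))/(1 + 2*I) = (1/5 - 2*I/5)*cosh(4)

Sum of residues inside C: (1/5 - 2*I/5)*cosh(4) + (-1/5 + 2*I/5)*cos(2)
∮_C f(z) dz = 2πi · ((1/5 - 2*I/5)*cosh(4) + (-1/5 + 2*I/5)*cos(2)) = pi*(-4/5 - 2*I/5)*cos(2) + pi*(4/5 + 2*I/5)*cosh(4)

Final answer: pi*(-4/5 - 2*I/5)*cos(2) + pi*(4/5 + 2*I/5)*cosh(4)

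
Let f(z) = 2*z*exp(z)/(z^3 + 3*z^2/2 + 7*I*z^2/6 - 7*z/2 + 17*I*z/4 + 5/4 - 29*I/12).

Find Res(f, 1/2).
(-18/445 - 78*I/445)*exp(1/2)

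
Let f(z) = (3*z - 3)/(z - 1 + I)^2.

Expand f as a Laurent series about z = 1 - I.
Put w = z - (1 - I), i.e. z = w + 1 - I. The denominator is w^2, so it suffices to rewrite the numerator in powers of w.

P(z) = 3*z - 3
P(w + 1 - I) = -3*I + 3*w

Dividing each term by w^2:
  f = -3*I/w^2 + 3/w

Substituting back w = z - 1 + I:
  f(z) = -3*I/(z - 1 + I)^2 + 3/(z - 1 + I)

The series is finite because the numerator is a polynomial; the negative powers form the principal part, and the coefficient of 1/(z - 1 + I) gives Res(f, 1 - I) = 3.

Final answer: -3*I/(z - 1 + I)^2 + 3/(z - 1 + I)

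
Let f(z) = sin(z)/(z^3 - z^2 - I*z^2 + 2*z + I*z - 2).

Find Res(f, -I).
Write f(z) = P(z)/Q(z) with P(z) = sin(z) and Q(z) = z^3 - z^2 - I*z^2 + 2*z + I*z - 2.
The denominator factors as Q(z) = (z - 2*I)*(z + I)*(z - 1), so z = -I is a simple zero of Q and P is analytic there; z = -I is therefore a simple pole and
  Res(f, z₀) = P(z₀)/Q'(z₀).

Q'(z) = 3*z^2 - 2*z - 2*I*z + 2 + I, so Q'(-I) = -3 + 3*I.
P(-I) = -I*sinh(1).

Res(f, -I) = (-I*sinh(1))/(-3 + 3*I) = (-1/6 + I/6)*sinh(1)

Final answer: (-1/6 + I/6)*sinh(1)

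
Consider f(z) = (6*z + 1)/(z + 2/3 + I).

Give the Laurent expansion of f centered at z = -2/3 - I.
(-3 - 6*I)/(z + 2/3 + I) + 6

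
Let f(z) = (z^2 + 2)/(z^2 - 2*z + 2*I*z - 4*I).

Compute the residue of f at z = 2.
3/2 - 3*I/2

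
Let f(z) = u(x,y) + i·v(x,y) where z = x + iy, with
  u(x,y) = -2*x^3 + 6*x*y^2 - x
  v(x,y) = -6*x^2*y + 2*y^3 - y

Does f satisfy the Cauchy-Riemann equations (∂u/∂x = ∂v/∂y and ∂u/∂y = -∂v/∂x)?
∂u/∂x = -6*x^2 + 6*y^2 - 1
∂v/∂y = -6*x^2 + 6*y^2 - 1
∂u/∂y = 12*x*y
∂v/∂x = -12*x*y
∂u/∂x = ∂v/∂y and ∂u/∂y = -∂v/∂x hold identically; f is analytic.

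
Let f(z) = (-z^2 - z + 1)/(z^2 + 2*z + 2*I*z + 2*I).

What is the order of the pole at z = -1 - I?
2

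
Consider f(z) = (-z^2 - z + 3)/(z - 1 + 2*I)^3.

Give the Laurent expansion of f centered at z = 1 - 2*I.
(5 + 6*I)/(z - 1 + 2*I)^3 + (-3 + 4*I)/(z - 1 + 2*I)^2 - 1/(z - 1 + 2*I)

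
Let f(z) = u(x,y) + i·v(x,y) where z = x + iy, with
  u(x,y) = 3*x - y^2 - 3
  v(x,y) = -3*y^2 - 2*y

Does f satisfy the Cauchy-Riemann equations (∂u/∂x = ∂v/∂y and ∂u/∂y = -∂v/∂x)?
∂u/∂x = 3
∂v/∂y = -6*y - 2
∂u/∂y = -2*y
∂v/∂x = 0
∂u/∂x ≠ ∂v/∂y and ∂u/∂y ≠ -∂v/∂x; the Cauchy-Riemann equations are not satisfied, so f is not analytic.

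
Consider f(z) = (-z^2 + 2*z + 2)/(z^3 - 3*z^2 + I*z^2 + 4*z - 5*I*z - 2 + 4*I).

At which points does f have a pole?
{-2*I, 1, 2 + I}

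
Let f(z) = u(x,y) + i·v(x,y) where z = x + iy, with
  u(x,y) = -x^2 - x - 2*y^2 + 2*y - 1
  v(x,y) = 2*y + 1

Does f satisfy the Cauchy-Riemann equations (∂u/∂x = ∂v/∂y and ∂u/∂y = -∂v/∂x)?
∂u/∂x = -2*x - 1
∂v/∂y = 2
∂u/∂y = 2 - 4*y
∂v/∂x = 0
∂u/∂x ≠ ∂v/∂y and ∂u/∂y ≠ -∂v/∂x; the Cauchy-Riemann equations are not satisfied, so f is not analytic.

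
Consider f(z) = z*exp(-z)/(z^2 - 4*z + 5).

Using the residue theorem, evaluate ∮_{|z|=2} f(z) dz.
By the residue theorem, ∮_C f(z) dz = 2πi · (sum of the residues of f at the poles inside |z| = 2).

The denominator factors as (z - 2 - I)*(z - 2 + I), so the singularities of f are simple poles at z = 2 + I, z = 2 - I.
  |2 + I|² = 5 > 4 = 2², so this pole is outside the contour.
  |2 - I|² = 5 > 4 = 2², so this pole is outside the contour.

No pole lies inside the contour, so f is analytic on and inside C and the integral is 0 (Cauchy's theorem).

Final answer: 0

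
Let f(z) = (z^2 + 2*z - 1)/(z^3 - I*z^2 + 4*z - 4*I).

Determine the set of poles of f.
The singularities of f are the zeros of the denominator. Factoring,
  z^3 - I*z^2 + 4*z - 4*I = (z - I)*(z - 2*I)*(z + 2*I)
so the candidates are z = I, z = 2*I, z = -2*I.

Check the numerator P(z) = z^2 + 2*z - 1 at each one:
  P(I) = -2 + 2*I ≠ 0, so z = I is a (simple) pole.
  P(2*I) = -5 + 4*I ≠ 0, so z = 2*I is a (simple) pole.
  P(-2*I) = -5 - 4*I ≠ 0, so z = -2*I is a (simple) pole.

Poles of f: {-2*I, I, 2*I}

Final answer: {-2*I, I, 2*I}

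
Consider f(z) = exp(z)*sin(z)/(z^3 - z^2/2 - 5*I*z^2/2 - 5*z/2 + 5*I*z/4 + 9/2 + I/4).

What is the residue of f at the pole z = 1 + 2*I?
Write f(z) = P(z)/Q(z) with P(z) = exp(z)*sin(z) and Q(z) = z^3 - z^2/2 - 5*I*z^2/2 - 5*z/2 + 5*I*z/4 + 9/2 + I/4.
The denominator factors as Q(z) = (z - 1 + I/2)*(z - 1 - 2*I)*(z + 3/2 - I), so z = 1 + 2*I is a simple zero of Q and P is analytic there; z = 1 + 2*I is therefore a simple pole and
  Res(f, z₀) = P(z₀)/Q'(z₀).

Q'(z) = 3*z^2 - z - 5*I*z - 5/2 + 5*I/4, so Q'(1 + 2*I) = -5/2 + 25*I/4.
P(1 + 2*I) = exp(1 + 2*I)*sin(1 + 2*I).

Res(f, 1 + 2*I) = (exp(1 + 2*I)*sin(1 + 2*I))/(-5/2 + 25*I/4) = (-8/145 - 4*I/29)*exp(1 + 2*I)*sin(1 + 2*I)

Final answer: (-8/145 - 4*I/29)*exp(1 + 2*I)*sin(1 + 2*I)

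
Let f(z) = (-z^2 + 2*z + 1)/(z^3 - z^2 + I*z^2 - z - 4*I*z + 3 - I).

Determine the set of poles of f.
The singularities of f are the zeros of the denominator. Factoring,
  z^3 - z^2 + I*z^2 - z - 4*I*z + 3 - I = (z - 2 - I)*(z + I)*(z + 1 + I)
so the candidates are z = 2 + I, z = -I, z = -1 - I.

Check the numerator P(z) = -z^2 + 2*z + 1 at each one:
  P(2 + I) = 2 - 2*I ≠ 0, so z = 2 + I is a (simple) pole.
  P(-I) = 2 - 2*I ≠ 0, so z = -I is a (simple) pole.
  P(-1 - I) = -1 - 4*I ≠ 0, so z = -1 - I is a (simple) pole.

Poles of f: {-1 - I, -I, 2 + I}

Final answer: {-1 - I, -I, 2 + I}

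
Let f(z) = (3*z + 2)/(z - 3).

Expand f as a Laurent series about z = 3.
11/(z - 3) + 3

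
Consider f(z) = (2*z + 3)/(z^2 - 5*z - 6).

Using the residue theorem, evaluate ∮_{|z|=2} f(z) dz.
By the residue theorem, ∮_C f(z) dz = 2πi · (sum of the residues of f at the poles inside |z| = 2).

The denominator factors as (z - 6)*(z + 1), so the singularities of f are simple poles at z = 6, z = -1.
  |6|² = 36 > 4 = 2², so this pole is outside the contour.
  |-1|² = 1 < 4 = 2², so this pole is inside the contour.

With P(z) = 2*z + 3 and Q(z) = z^2 - 5*z - 6, each pole is simple, so Res(f, z₀) = P(z₀)/Q'(z₀) with Q'(z) = 2*z - 5.
  Res(f, -1) = P(-1)/Q'(-1) = (1)/(-7) = -1/7

∮_C f(z) dz = 2πi · (-1/7) = -2*I*pi/7

Final answer: -2*I*pi/7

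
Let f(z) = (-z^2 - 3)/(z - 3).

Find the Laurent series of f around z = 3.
Put w = z - (3), i.e. z = w + 3. The denominator is w, so it suffices to rewrite the numerator in powers of w.

P(z) = -z^2 - 3
P(w + 3) = -12 - 6*w - w^2

Dividing each term by w:
  f = -12/w - 6 - w

Substituting back w = z - 3:
  f(z) = -12/(z - 3) - 6 - (z - 3)

The series is finite because the numerator is a polynomial; the negative powers form the principal part, and the coefficient of 1/(z - 3) gives Res(f, 3) = -12.

Final answer: -12/(z - 3) - 6 - (z - 3)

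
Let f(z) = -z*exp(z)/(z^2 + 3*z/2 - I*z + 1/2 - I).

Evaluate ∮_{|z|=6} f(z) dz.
By the residue theorem, ∮_C f(z) dz = 2πi · (sum of the residues of f at the poles inside |z| = 6).

The denominator factors as (z + 1/2 - I)*(z + 1), so the singularities of f are simple poles at z = -1/2 + I, z = -1.
  |-1/2 + I|² = 5/4 < 36 = 6², so this pole is inside the contour.
  |-1|² = 1 < 36 = 6², so this pole is inside the contour.

With P(z) = -z*exp(z) and Q(z) = z^2 + 3*z/2 - I*z + 1/2 - I, each pole is simple, so Res(f, z₀) = P(z₀)/Q'(z₀) with Q'(z) = 2*z + 3/2 - I.
  Res(f, -1/2 + I) = P(-1/2 + I)/Q'(-1/2 + I) = ((1/2 - I)*exp(-1/2 + I))/(1/2 + I) = (-3/5 - 4*I/5)*exp(-1/2 + I)
  Res(f, -1) = P(-1)/Q'(-1) = (exp(-1))/(-1/2 - I) = (-2/5 + 4*I/5)*exp(-1)

Sum of residues inside C: (-3/5 - 4*I/5)*exp(-1/2 + I) + (-2/5 + 4*I/5)*exp(-1)
∮_C f(z) dz = 2πi · ((-3/5 - 4*I/5)*exp(-1/2 + I) + (-2/5 + 4*I/5)*exp(-1)) = pi*(-8/5 - 4*I/5)*exp(-1) + pi*(8/5 - 6*I/5)*exp(-1/2 + I)

Final answer: pi*(-8/5 - 4*I/5)*exp(-1) + pi*(8/5 - 6*I/5)*exp(-1/2 + I)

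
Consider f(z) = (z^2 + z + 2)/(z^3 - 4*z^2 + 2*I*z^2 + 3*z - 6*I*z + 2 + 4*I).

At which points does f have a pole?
{-I, 2 - I, 2}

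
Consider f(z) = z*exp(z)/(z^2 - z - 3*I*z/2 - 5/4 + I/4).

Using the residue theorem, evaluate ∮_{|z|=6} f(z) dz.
By the residue theorem, ∮_C f(z) dz = 2πi · (sum of the residues of f at the poles inside |z| = 6).

The denominator factors as (z + 1/2 - I/2)*(z - 3/2 - I), so the singularities of f are simple poles at z = -1/2 + I/2, z = 3/2 + I.
  |-1/2 + I/2|² = 1/2 < 36 = 6², so this pole is inside the contour.
  |3/2 + I|² = 13/4 < 36 = 6², so this pole is inside the contour.

With P(z) = z*exp(z) and Q(z) = z^2 - z - 3*I*z/2 - 5/4 + I/4, each pole is simple, so Res(f, z₀) = P(z₀)/Q'(z₀) with Q'(z) = 2*z - 1 - 3*I/2.
  Res(f, -1/2 + I/2) = P(-1/2 + I/2)/Q'(-1/2 + I/2) = ((-1/2 + I/2)*exp(-1/2 + I/2))/(-2 - I/2) = (3/17 - 5*I/17)*exp(-1/2 + I/2)
  Res(f, 3/2 + I) = P(3/2 + I)/Q'(3/2 + I) = ((3/2 + I)*exp(3/2 + I))/(2 + I/2) = (14/17 + 5*I/17)*exp(3/2 + I)

Sum of residues inside C: (3/17 - 5*I/17)*exp(-1/2 + I/2) + (14/17 + 5*I/17)*exp(3/2 + I)
∮_C f(z) dz = 2πi · ((3/17 - 5*I/17)*exp(-1/2 + I/2) + (14/17 + 5*I/17)*exp(3/2 + I)) = pi*(10/17 + 6*I/17)*exp(-1/2 + I/2) + pi*(-10/17 + 28*I/17)*exp(3/2 + I)

Final answer: pi*(10/17 + 6*I/17)*exp(-1/2 + I/2) + pi*(-10/17 + 28*I/17)*exp(3/2 + I)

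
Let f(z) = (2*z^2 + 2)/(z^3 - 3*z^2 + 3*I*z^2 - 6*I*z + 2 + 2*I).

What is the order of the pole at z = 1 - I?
Factor the denominator:
  z^3 - 3*z^2 + 3*I*z^2 - 6*I*z + 2 + 2*I = (z - 1 + I)^3

The numerator P(z) = 2*z^2 + 2 has P(1 - I) = 2 - 4*I ≠ 0, so no factor of (z - 1 + I) cancels.
Near z = 1 - I we can therefore write f(z) = g(z)/(z - 1 + I)^3 with g analytic at 1 - I and g(1 - I) ≠ 0 (g is just the numerator).

Hence z = 1 - I is a pole of order 3.

Final answer: 3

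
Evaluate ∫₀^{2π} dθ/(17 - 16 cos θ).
Call the integral J. The integrand is 2π-periodic and we integrate over a full period, so shifting θ does not change the value (θ → θ + π flips the sign of the trig term). Hence
  J = ∫₀^{2π} dθ/(17 + 16 cos θ).
Put z = e^{iθ}: then cos θ = (z + 1/z)/2, dθ = dz/(iz), and z runs once counterclockwise around |z| = 1:
  J = ∮_{|z|=1} 1/(17 + 16*(z + 1/z)/2) · dz/(iz) = (2/i) ∮_{|z|=1} dz/(16*z^2 + 34*z + 16).
The roots of 16*z^2 + 34*z + 16 are z = (-17 ± sqrt(17^2 - 16^2))/16, with sqrt(33) = sqrt(33); their product is 1, so only z₊ = -17/16 + sqrt(33)/16 lies inside the unit circle (z₋ = -17/16 - sqrt(33)/16 lies outside).
z₊ is a simple zero of q(z) = 16*z^2 + 34*z + 16, so Res(1/q, z₊) = 1/q'(z₊) with q'(z) = 32*z + 34; and q'(z₊) = 16*(z₊ - z₋) = 2*sqrt(33).
Therefore J = (2/i) · 2πi · 1/(2*sqrt(33)) = 2*pi/(sqrt(33)) = 2*sqrt(33)*pi/33

Final answer: 2*sqrt(33)*pi/33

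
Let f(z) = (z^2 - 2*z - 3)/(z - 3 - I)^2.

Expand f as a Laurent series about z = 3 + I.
(-1 + 4*I)/(z - 3 - I)^2 + (4 + 2*I)/(z - 3 - I) + 1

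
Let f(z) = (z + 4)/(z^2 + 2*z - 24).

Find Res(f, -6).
Write f(z) = P(z)/Q(z) with P(z) = z + 4 and Q(z) = z^2 + 2*z - 24.
The denominator factors as Q(z) = (z - 4)*(z + 6), so z = -6 is a simple zero of Q and P is analytic there; z = -6 is therefore a simple pole and
  Res(f, z₀) = P(z₀)/Q'(z₀).

Q'(z) = 2*z + 2, so Q'(-6) = -10.
P(-6) = -2.

Res(f, -6) = (-2)/(-10) = 1/5

Final answer: 1/5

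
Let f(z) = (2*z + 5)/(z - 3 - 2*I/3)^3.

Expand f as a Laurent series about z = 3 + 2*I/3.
Put w = z - (3 + 2*I/3), i.e. z = w + 3 + 2*I/3. The denominator is w^3, so it suffices to rewrite the numerator in powers of w.

P(z) = 2*z + 5
P(w + 3 + 2*I/3) = 11 + 4*I/3 + 2*w

Dividing each term by w^3:
  f = (11 + 4*I/3)/w^3 + 2/w^2

Substituting back w = z - 3 - 2*I/3:
  f(z) = (11 + 4*I/3)/(z - 3 - 2*I/3)^3 + 2/(z - 3 - 2*I/3)^2

The series is finite because the numerator is a polynomial; the negative powers form the principal part.

Final answer: (11 + 4*I/3)/(z - 3 - 2*I/3)^3 + 2/(z - 3 - 2*I/3)^2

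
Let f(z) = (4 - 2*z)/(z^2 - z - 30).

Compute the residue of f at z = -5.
-14/11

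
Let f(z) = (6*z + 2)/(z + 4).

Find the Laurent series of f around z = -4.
Put w = z - (-4), i.e. z = w - 4. The denominator is w, so it suffices to rewrite the numerator in powers of w.

P(z) = 6*z + 2
P(w - 4) = -22 + 6*w

Dividing each term by w:
  f = -22/w + 6

Substituting back w = z + 4:
  f(z) = -22/(z + 4) + 6

The series is finite because the numerator is a polynomial; the negative powers form the principal part, and the coefficient of 1/(z + 4) gives Res(f, -4) = -22.

Final answer: -22/(z + 4) + 6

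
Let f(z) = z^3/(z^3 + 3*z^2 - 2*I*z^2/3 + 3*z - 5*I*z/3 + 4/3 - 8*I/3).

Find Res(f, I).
Write f(z) = P(z)/Q(z) with P(z) = z^3 and Q(z) = z^3 + 3*z^2 - 2*I*z^2/3 + 3*z - 5*I*z/3 + 4/3 - 8*I/3.
The denominator factors as Q(z) = (z - I)*(z + 1 + I)*(z + 2 - 2*I/3), so z = I is a simple zero of Q and P is analytic there; z = I is therefore a simple pole and
  Res(f, z₀) = P(z₀)/Q'(z₀).

Q'(z) = 3*z^2 + 6*z - 4*I*z/3 + 3 - 5*I/3, so Q'(I) = 4/3 + 13*I/3.
P(I) = -I.

Res(f, I) = (-I)/(4/3 + 13*I/3) = -39/185 - 12*I/185

Final answer: -39/185 - 12*I/185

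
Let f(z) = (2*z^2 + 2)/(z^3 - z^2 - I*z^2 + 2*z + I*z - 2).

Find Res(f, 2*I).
4/5 - 2*I/5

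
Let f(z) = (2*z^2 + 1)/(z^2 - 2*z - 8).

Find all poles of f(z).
{-2, 4}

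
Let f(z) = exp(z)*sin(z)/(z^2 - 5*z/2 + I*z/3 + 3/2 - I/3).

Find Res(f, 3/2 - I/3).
Write f(z) = P(z)/Q(z) with P(z) = exp(z)*sin(z) and Q(z) = z^2 - 5*z/2 + I*z/3 + 3/2 - I/3.
The denominator factors as Q(z) = (z - 3/2 + I/3)*(z - 1), so z = 3/2 - I/3 is a simple zero of Q and P is analytic there; z = 3/2 - I/3 is therefore a simple pole and
  Res(f, z₀) = P(z₀)/Q'(z₀).

Q'(z) = 2*z - 5/2 + I/3, so Q'(3/2 - I/3) = 1/2 - I/3.
P(3/2 - I/3) = exp(3/2 - I/3)*sin(3/2 - I/3).

Res(f, 3/2 - I/3) = (exp(3/2 - I/3)*sin(3/2 - I/3))/(1/2 - I/3) = (18/13 + 12*I/13)*exp(3/2 - I/3)*sin(3/2 - I/3)

Final answer: (18/13 + 12*I/13)*exp(3/2 - I/3)*sin(3/2 - I/3)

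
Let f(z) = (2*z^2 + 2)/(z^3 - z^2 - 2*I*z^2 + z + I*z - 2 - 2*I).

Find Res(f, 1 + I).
1 + I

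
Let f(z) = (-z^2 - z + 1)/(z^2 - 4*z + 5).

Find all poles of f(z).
The singularities of f are the zeros of the denominator. Factoring,
  z^2 - 4*z + 5 = (z - 2 - I)*(z - 2 + I)
so the candidates are z = 2 + I, z = 2 - I.

Check the numerator P(z) = -z^2 - z + 1 at each one:
  P(2 + I) = -4 - 5*I ≠ 0, so z = 2 + I is a (simple) pole.
  P(2 - I) = -4 + 5*I ≠ 0, so z = 2 - I is a (simple) pole.

Poles of f: {2 - I, 2 + I}

Final answer: {2 - I, 2 + I}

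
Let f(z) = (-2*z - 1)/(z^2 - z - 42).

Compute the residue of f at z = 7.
Write f(z) = P(z)/Q(z) with P(z) = -2*z - 1 and Q(z) = z^2 - z - 42.
The denominator factors as Q(z) = (z + 6)*(z - 7), so z = 7 is a simple zero of Q and P is analytic there; z = 7 is therefore a simple pole and
  Res(f, z₀) = P(z₀)/Q'(z₀).

Q'(z) = 2*z - 1, so Q'(7) = 13.
P(7) = -15.

Res(f, 7) = (-15)/(13) = -15/13

Final answer: -15/13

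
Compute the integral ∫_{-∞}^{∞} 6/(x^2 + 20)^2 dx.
Let f(z) = 6/(z^2 + 20)^2. The denominator has no real zeros and deg Q - deg P = 4 ≥ 2, so the integral of f over the upper semicircle |z| = R tends to 0 as R → ∞. Closing the contour in the upper half-plane,
  ∫_{-∞}^{∞} f(x) dx = 2πi · Σ Res(f, z_k)  over the poles with Im z_k > 0.

Zeros of the denominator: z^2 + 20 = 0 gives z = ±2*sqrt(5)*I.
Upper half-plane: z = 2*sqrt(5)*I (a pole of order 2).

Write f(z) = g(z)/(z - 2*sqrt(5)*I)^2 with g(z) = 6/(z + 2*sqrt(5)*I)^2. For a double pole, Res(f, z₀) = g'(z₀):
  g'(z) = -12/(z + 2*sqrt(5)*I)^3
  Res(f, 2*sqrt(5)*I) = g'(2*sqrt(5)*I) = -3*sqrt(5)*I/400

∫_{-∞}^{∞} f(x) dx = 2πi · (-3*sqrt(5)*I/400) = 3*sqrt(5)*pi/200

Final answer: 3*sqrt(5)*pi/200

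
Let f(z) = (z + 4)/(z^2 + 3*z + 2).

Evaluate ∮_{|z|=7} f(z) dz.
By the residue theorem, ∮_C f(z) dz = 2πi · (sum of the residues of f at the poles inside |z| = 7).

The denominator factors as (z + 2)*(z + 1), so the singularities of f are simple poles at z = -2, z = -1.
  |-2|² = 4 < 49 = 7², so this pole is inside the contour.
  |-1|² = 1 < 49 = 7², so this pole is inside the contour.

With P(z) = z + 4 and Q(z) = z^2 + 3*z + 2, each pole is simple, so Res(f, z₀) = P(z₀)/Q'(z₀) with Q'(z) = 2*z + 3.
  Res(f, -2) = P(-2)/Q'(-2) = (2)/(-1) = -2
  Res(f, -1) = P(-1)/Q'(-1) = (3)/(1) = 3

Sum of residues inside C: 1
∮_C f(z) dz = 2πi · (1) = 2*I*pi

Final answer: 2*I*pi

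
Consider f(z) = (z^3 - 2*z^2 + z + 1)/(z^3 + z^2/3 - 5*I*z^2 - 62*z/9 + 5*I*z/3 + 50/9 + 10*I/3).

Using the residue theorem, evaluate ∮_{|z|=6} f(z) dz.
By the residue theorem, ∮_C f(z) dz = 2πi · (sum of the residues of f at the poles inside |z| = 6).

The denominator factors as (z - 1)*(z + 2/3 - 2*I)*(z + 2/3 - 3*I), so the singularities of f are simple poles at z = 1, z = -2/3 + 2*I, z = -2/3 + 3*I.
  |1|² = 1 < 36 = 6², so this pole is inside the contour.
  |-2/3 + 2*I|² = 40/9 < 36 = 6², so this pole is inside the contour.
  |-2/3 + 3*I|² = 85/9 < 36 = 6², so this pole is inside the contour.

With P(z) = z^3 - 2*z^2 + z + 1 and Q(z) = z^3 + z^2/3 - 5*I*z^2 - 62*z/9 + 5*I*z/3 + 50/9 + 10*I/3, each pole is simple, so Res(f, z₀) = P(z₀)/Q'(z₀) with Q'(z) = 3*z^2 + 2*z/3 - 10*I*z - 62/9 + 5*I/3.
  Res(f, 1) = P(1)/Q'(1) = (1)/(-29/9 - 25*I/3) = -261/6466 + 675*I/6466
  Res(f, -2/3 + 2*I) = P(-2/3 + 2*I)/Q'(-2/3 + 2*I) = (409/27 + 2*I)/(2 + 5*I/3) = 908/183 - 1721*I/549
  Res(f, -2/3 + 3*I) = P(-2/3 + 3*I)/Q'(-2/3 + 3*I) = (949/27 - 12*I)/(-3 - 5*I/3) = -769/106 + 7661*I/954

Sum of residues inside C: -7/3 + 5*I
∮_C f(z) dz = 2πi · (-7/3 + 5*I) = pi*(-10 - 14*I/3)

Final answer: pi*(-10 - 14*I/3)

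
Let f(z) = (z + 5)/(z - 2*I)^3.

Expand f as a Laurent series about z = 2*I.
Put w = z - (2*I), i.e. z = w + 2*I. The denominator is w^3, so it suffices to rewrite the numerator in powers of w.

P(z) = z + 5
P(w + 2*I) = 5 + 2*I + w

Dividing each term by w^3:
  f = (5 + 2*I)/w^3 + 1/w^2

Substituting back w = z - 2*I:
  f(z) = (5 + 2*I)/(z - 2*I)^3 + 1/(z - 2*I)^2

The series is finite because the numerator is a polynomial; the negative powers form the principal part.

Final answer: (5 + 2*I)/(z - 2*I)^3 + 1/(z - 2*I)^2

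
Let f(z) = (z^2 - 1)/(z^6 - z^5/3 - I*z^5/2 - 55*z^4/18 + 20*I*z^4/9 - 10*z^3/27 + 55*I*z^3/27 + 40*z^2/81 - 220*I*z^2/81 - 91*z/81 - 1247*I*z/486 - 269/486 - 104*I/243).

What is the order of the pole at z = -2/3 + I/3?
Factor the denominator:
  z^6 - z^5/3 - I*z^5/2 - 55*z^4/18 + 20*I*z^4/9 - 10*z^3/27 + 55*I*z^3/27 + 40*z^2/81 - 220*I*z^2/81 - 91*z/81 - 1247*I*z/486 - 269/486 - 104*I/243 = (z + 2/3 - I/3)^4*(z - 1 + I/2)*(z - 2 + I/3)

The numerator P(z) = z^2 - 1 has P(-2/3 + I/3) = -2/3 - 4*I/9 ≠ 0, so no factor of (z + 2/3 - I/3) cancels.
Near z = -2/3 + I/3 we can therefore write f(z) = g(z)/(z + 2/3 - I/3)^4 with g analytic at -2/3 + I/3 and g(-2/3 + I/3) ≠ 0 (g is the numerator divided by the remaining denominator factors).

Hence z = -2/3 + I/3 is a pole of order 4.

Final answer: 4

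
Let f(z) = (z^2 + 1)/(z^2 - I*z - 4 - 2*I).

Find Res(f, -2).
Write f(z) = P(z)/Q(z) with P(z) = z^2 + 1 and Q(z) = z^2 - I*z - 4 - 2*I.
The denominator factors as Q(z) = (z - 2 - I)*(z + 2), so z = -2 is a simple zero of Q and P is analytic there; z = -2 is therefore a simple pole and
  Res(f, z₀) = P(z₀)/Q'(z₀).

Q'(z) = 2*z - I, so Q'(-2) = -4 - I.
P(-2) = 5.

Res(f, -2) = (5)/(-4 - I) = -20/17 + 5*I/17

Final answer: -20/17 + 5*I/17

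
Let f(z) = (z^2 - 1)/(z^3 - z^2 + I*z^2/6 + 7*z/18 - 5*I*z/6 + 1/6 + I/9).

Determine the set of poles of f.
The singularities of f are the zeros of the denominator. Factoring,
  z^3 - z^2 + I*z^2/6 + 7*z/18 - 5*I*z/6 + 1/6 + I/9 = (z + I/3)*(z - 1 - 2*I/3)*(z + I/2)
so the candidates are z = -I/3, z = 1 + 2*I/3, z = -I/2.

Check the numerator P(z) = z^2 - 1 at each one:
  P(-I/3) = -10/9 ≠ 0, so z = -I/3 is a (simple) pole.
  P(1 + 2*I/3) = -4/9 + 4*I/3 ≠ 0, so z = 1 + 2*I/3 is a (simple) pole.
  P(-I/2) = -5/4 ≠ 0, so z = -I/2 is a (simple) pole.

Poles of f: {-I/2, -I/3, 1 + 2*I/3}

Final answer: {-I/2, -I/3, 1 + 2*I/3}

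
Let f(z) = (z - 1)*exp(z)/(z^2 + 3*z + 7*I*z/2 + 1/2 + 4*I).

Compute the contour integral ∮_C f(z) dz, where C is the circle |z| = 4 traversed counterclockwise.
pi*(36/29 + 84*I/29)*exp(-2 - 3*I) + pi*(-36/29 - 26*I/29)*exp(-1 - I/2)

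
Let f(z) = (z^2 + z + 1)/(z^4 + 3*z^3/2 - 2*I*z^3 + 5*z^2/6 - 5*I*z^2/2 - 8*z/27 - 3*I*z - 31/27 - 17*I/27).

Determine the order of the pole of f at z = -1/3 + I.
Factor the denominator:
  z^4 + 3*z^3/2 - 2*I*z^3 + 5*z^2/6 - 5*I*z^2/2 - 8*z/27 - 3*I*z - 31/27 - 17*I/27 = (z + 1/3 - I)^3*(z + 1/2 + I)

The numerator P(z) = z^2 + z + 1 has P(-1/3 + I) = -2/9 + I/3 ≠ 0, so no factor of (z + 1/3 - I) cancels.
Near z = -1/3 + I we can therefore write f(z) = g(z)/(z + 1/3 - I)^3 with g analytic at -1/3 + I and g(-1/3 + I) ≠ 0 (g is the numerator divided by the remaining denominator factors).

Hence z = -1/3 + I is a pole of order 3.

Final answer: 3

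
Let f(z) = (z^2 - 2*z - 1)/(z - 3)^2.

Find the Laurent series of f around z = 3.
Put w = z - (3), i.e. z = w + 3. The denominator is w^2, so it suffices to rewrite the numerator in powers of w.

P(z) = z^2 - 2*z - 1
P(w + 3) = 2 + 4*w + w^2

Dividing each term by w^2:
  f = 2/w^2 + 4/w + 1

Substituting back w = z - 3:
  f(z) = 2/(z - 3)^2 + 4/(z - 3) + 1

The series is finite because the numerator is a polynomial; the negative powers form the principal part, and the coefficient of 1/(z - 3) gives Res(f, 3) = 4.

Final answer: 2/(z - 3)^2 + 4/(z - 3) + 1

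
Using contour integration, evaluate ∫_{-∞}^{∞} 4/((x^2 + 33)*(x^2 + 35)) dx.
Let f(z) = 4/((z^2 + 33)*(z^2 + 35)). The denominator has no real zeros and deg Q - deg P = 4 ≥ 2, so the integral of f over the upper semicircle |z| = R tends to 0 as R → ∞. Closing the contour in the upper half-plane,
  ∫_{-∞}^{∞} f(x) dx = 2πi · Σ Res(f, z_k)  over the poles with Im z_k > 0.

Zeros of the denominator: z^2 + 33 = 0 gives z = ±sqrt(33)*I; z^2 + 35 = 0 gives z = ±sqrt(35)*I.
Upper half-plane: z = sqrt(33)*I, z = sqrt(35)*I (simple).

Each pole is a simple zero of Q(z) = z^4 + 68*z^2 + 1155, so Res(f, z₀) = P(z₀)/Q'(z₀) with P(z) = 4, Q'(z) = 4*z^3 + 136*z:
  Res(f, sqrt(33)*I) = (4)/(4*sqrt(33)*I) = -sqrt(33)*I/33
  Res(f, sqrt(35)*I) = (4)/(-4*sqrt(35)*I) = sqrt(35)*I/35

Sum of residues: I*(-sqrt(33)/33 + sqrt(35)/35)
∫_{-∞}^{∞} f(x) dx = 2πi · (I*(-sqrt(33)/33 + sqrt(35)/35)) = 2*pi*(-33*sqrt(35) + 35*sqrt(33))/1155

Final answer: 2*pi*(-33*sqrt(35) + 35*sqrt(33))/1155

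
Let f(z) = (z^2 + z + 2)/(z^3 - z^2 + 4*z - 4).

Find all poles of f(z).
The singularities of f are the zeros of the denominator. Factoring,
  z^3 - z^2 + 4*z - 4 = (z - 1)*(z + 2*I)*(z - 2*I)
so the candidates are z = 1, z = -2*I, z = 2*I.

Check the numerator P(z) = z^2 + z + 2 at each one:
  P(1) = 4 ≠ 0, so z = 1 is a (simple) pole.
  P(-2*I) = -2 - 2*I ≠ 0, so z = -2*I is a (simple) pole.
  P(2*I) = -2 + 2*I ≠ 0, so z = 2*I is a (simple) pole.

Poles of f: {-2*I, 2*I, 1}

Final answer: {-2*I, 2*I, 1}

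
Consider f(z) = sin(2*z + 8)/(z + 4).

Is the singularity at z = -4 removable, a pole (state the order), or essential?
Let u = z + 4. The argument of sin is 2*z + 8 = 2u, so
  f = sin(2u)/u = ((2u) - (2u)^3/6 + ...)/u = 2 - (4/3)*u^2 + ...
The Laurent expansion about u = 0 has no negative powers; equivalently lim_{z→-4} f(z) = 2 exists and is finite.
So the singularity is removable.

Final answer: removable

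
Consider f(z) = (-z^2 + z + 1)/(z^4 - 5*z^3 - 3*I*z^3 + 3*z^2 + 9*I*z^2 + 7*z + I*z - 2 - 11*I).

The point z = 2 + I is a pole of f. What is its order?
3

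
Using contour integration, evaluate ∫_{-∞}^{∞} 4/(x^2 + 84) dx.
Let f(z) = 4/(z^2 + 84). The denominator has no real zeros and deg Q - deg P = 2 ≥ 2, so the integral of f over the upper semicircle |z| = R tends to 0 as R → ∞. Closing the contour in the upper half-plane,
  ∫_{-∞}^{∞} f(x) dx = 2πi · Σ Res(f, z_k)  over the poles with Im z_k > 0.

Zeros of the denominator: z^2 + 84 = 0 gives z = ±2*sqrt(21)*I.
Upper half-plane: z = 2*sqrt(21)*I (simple).

Each pole is a simple zero of Q(z) = z^2 + 84, so Res(f, z₀) = P(z₀)/Q'(z₀) with P(z) = 4, Q'(z) = 2*z:
  Res(f, 2*sqrt(21)*I) = (4)/(4*sqrt(21)*I) = -sqrt(21)*I/21

∫_{-∞}^{∞} f(x) dx = 2πi · (-sqrt(21)*I/21) = 2*sqrt(21)*pi/21

Final answer: 2*sqrt(21)*pi/21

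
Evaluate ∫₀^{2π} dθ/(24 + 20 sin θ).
Call the integral J. The integrand is 2π-periodic and we integrate over a full period, so shifting θ does not change the value (θ → θ + π/2 turns sin θ into cos θ). Hence
  J = ∫₀^{2π} dθ/(24 + 20 cos θ).
Put z = e^{iθ}: then cos θ = (z + 1/z)/2, dθ = dz/(iz), and z runs once counterclockwise around |z| = 1:
  J = ∮_{|z|=1} 1/(24 + 20*(z + 1/z)/2) · dz/(iz) = (2/i) ∮_{|z|=1} dz/(20*z^2 + 48*z + 20).
The roots of 20*z^2 + 48*z + 20 are z = (-24 ± sqrt(24^2 - 20^2))/20, with sqrt(176) = 4*sqrt(11); their product is 1, so only z₊ = -6/5 + sqrt(11)/5 lies inside the unit circle (z₋ = -6/5 - sqrt(11)/5 lies outside).
z₊ is a simple zero of q(z) = 20*z^2 + 48*z + 20, so Res(1/q, z₊) = 1/q'(z₊) with q'(z) = 40*z + 48; and q'(z₊) = 20*(z₊ - z₋) = 8*sqrt(11).
Therefore J = (2/i) · 2πi · 1/(8*sqrt(11)) = 2*pi/(4*sqrt(11)) = sqrt(11)*pi/22

Final answer: sqrt(11)*pi/22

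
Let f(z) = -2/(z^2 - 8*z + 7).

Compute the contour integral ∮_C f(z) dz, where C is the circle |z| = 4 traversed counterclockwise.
2*I*pi/3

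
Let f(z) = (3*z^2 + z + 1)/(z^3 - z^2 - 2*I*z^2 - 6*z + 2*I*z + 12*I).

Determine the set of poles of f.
{-2, 2*I, 3}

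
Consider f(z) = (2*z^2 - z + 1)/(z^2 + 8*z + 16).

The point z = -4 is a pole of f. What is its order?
Factor the denominator:
  z^2 + 8*z + 16 = (z + 4)^2

The numerator P(z) = 2*z^2 - z + 1 has P(-4) = 37 ≠ 0, so no factor of (z + 4) cancels.
Near z = -4 we can therefore write f(z) = g(z)/(z + 4)^2 with g analytic at -4 and g(-4) ≠ 0 (g is just the numerator).

Hence z = -4 is a pole of order 2.

Final answer: 2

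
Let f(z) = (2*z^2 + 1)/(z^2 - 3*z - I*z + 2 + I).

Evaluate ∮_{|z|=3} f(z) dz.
By the residue theorem, ∮_C f(z) dz = 2πi · (sum of the residues of f at the poles inside |z| = 3).

The denominator factors as (z - 2 - I)*(z - 1), so the singularities of f are simple poles at z = 2 + I, z = 1.
  |2 + I|² = 5 < 9 = 3², so this pole is inside the contour.
  |1|² = 1 < 9 = 3², so this pole is inside the contour.

With P(z) = 2*z^2 + 1 and Q(z) = z^2 - 3*z - I*z + 2 + I, each pole is simple, so Res(f, z₀) = P(z₀)/Q'(z₀) with Q'(z) = 2*z - 3 - I.
  Res(f, 2 + I) = P(2 + I)/Q'(2 + I) = (7 + 8*I)/(1 + I) = 15/2 + I/2
  Res(f, 1) = P(1)/Q'(1) = (3)/(-1 - I) = -3/2 + 3*I/2

Sum of residues inside C: 6 + 2*I
∮_C f(z) dz = 2πi · (6 + 2*I) = pi*(-4 + 12*I)

Final answer: pi*(-4 + 12*I)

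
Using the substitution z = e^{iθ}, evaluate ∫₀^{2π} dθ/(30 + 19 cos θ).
Let J = ∫₀^{2π} dθ/(30 + 19 cos θ).
Put z = e^{iθ}: then cos θ = (z + 1/z)/2, dθ = dz/(iz), and z runs once counterclockwise around |z| = 1:
  J = ∮_{|z|=1} 1/(30 + 19*(z + 1/z)/2) · dz/(iz) = (2/i) ∮_{|z|=1} dz/(19*z^2 + 60*z + 19).
The roots of 19*z^2 + 60*z + 19 are z = (-30 ± sqrt(30^2 - 19^2))/19, with sqrt(539) = 7*sqrt(11); their product is 1, so only z₊ = -30/19 + 7*sqrt(11)/19 lies inside the unit circle (z₋ = -30/19 - 7*sqrt(11)/19 lies outside).
z₊ is a simple zero of q(z) = 19*z^2 + 60*z + 19, so Res(1/q, z₊) = 1/q'(z₊) with q'(z) = 38*z + 60; and q'(z₊) = 19*(z₊ - z₋) = 14*sqrt(11).
Therefore J = (2/i) · 2πi · 1/(14*sqrt(11)) = 2*pi/(7*sqrt(11)) = 2*sqrt(11)*pi/77

Final answer: 2*sqrt(11)*pi/77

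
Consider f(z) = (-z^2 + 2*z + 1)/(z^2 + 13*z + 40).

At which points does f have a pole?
{-8, -5}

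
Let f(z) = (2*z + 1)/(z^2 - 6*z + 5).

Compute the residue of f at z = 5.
Write f(z) = P(z)/Q(z) with P(z) = 2*z + 1 and Q(z) = z^2 - 6*z + 5.
The denominator factors as Q(z) = (z - 5)*(z - 1), so z = 5 is a simple zero of Q and P is analytic there; z = 5 is therefore a simple pole and
  Res(f, z₀) = P(z₀)/Q'(z₀).

Q'(z) = 2*z - 6, so Q'(5) = 4.
P(5) = 11.

Res(f, 5) = (11)/(4) = 11/4

Final answer: 11/4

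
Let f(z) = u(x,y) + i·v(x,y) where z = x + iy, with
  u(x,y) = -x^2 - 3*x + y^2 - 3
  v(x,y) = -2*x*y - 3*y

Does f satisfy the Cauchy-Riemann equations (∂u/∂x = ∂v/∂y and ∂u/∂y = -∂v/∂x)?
∂u/∂x = -2*x - 3
∂v/∂y = -2*x - 3
∂u/∂y = 2*y
∂v/∂x = -2*y
∂u/∂x = ∂v/∂y and ∂u/∂y = -∂v/∂x hold identically; f is analytic.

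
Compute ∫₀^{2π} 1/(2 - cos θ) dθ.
2*sqrt(3)*pi/3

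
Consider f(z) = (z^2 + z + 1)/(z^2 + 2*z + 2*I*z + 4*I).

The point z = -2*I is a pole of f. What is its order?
Factor the denominator:
  z^2 + 2*z + 2*I*z + 4*I = (z + 2*I)*(z + 2)

The numerator P(z) = z^2 + z + 1 has P(-2*I) = -3 - 2*I ≠ 0, so no factor of (z + 2*I) cancels.
Near z = -2*I we can therefore write f(z) = g(z)/(z + 2*I) with g analytic at -2*I and g(-2*I) ≠ 0 (g is the numerator divided by the remaining denominator factors).

Hence z = -2*I is a pole of order 1.

Final answer: 1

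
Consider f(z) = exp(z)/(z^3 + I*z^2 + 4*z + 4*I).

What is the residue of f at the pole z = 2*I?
-exp(2*I)/12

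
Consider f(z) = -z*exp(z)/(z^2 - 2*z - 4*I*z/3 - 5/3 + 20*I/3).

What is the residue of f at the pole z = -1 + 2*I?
(-21/52 + 3*I/13)*exp(-1 + 2*I)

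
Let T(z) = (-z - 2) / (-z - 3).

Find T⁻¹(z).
Set w = T(z) = (-z - 2) / (-z - 3) and solve for z:
  w*(-z - 3) = -z - 2
  -3*w + z*(1 - w) + 2 = 0
  z*(1 - w) = 3*w - 2
  z = (2 - 3*w)/(w - 1)
Renaming the variable, T⁻¹(z) = (-3*z + 2)/(z - 1).
(Check: ad - bc = 1 ≠ 0, so T is invertible.)

Final answer: (-3*z + 2)/(z - 1)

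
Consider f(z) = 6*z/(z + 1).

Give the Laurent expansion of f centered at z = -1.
Put w = z - (-1), i.e. z = w - 1. The denominator is w, so it suffices to rewrite the numerator in powers of w.

P(z) = 6*z
P(w - 1) = -6 + 6*w

Dividing each term by w:
  f = -6/w + 6

Substituting back w = z + 1:
  f(z) = -6/(z + 1) + 6

The series is finite because the numerator is a polynomial; the negative powers form the principal part, and the coefficient of 1/(z + 1) gives Res(f, -1) = -6.

Final answer: -6/(z + 1) + 6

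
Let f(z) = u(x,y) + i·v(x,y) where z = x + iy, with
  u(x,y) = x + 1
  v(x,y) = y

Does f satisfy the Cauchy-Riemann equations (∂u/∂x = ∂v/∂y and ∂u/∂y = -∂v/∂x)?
∂u/∂x = 1
∂v/∂y = 1
∂u/∂y = 0
∂v/∂x = 0
∂u/∂x = ∂v/∂y and ∂u/∂y = -∂v/∂x hold identically; f is analytic.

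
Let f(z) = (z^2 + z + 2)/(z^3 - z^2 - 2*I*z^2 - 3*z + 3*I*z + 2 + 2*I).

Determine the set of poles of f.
The singularities of f are the zeros of the denominator. Factoring,
  z^3 - z^2 - 2*I*z^2 - 3*z + 3*I*z + 2 + 2*I = (z - I)*(z + 1 - I)*(z - 2)
so the candidates are z = I, z = -1 + I, z = 2.

Check the numerator P(z) = z^2 + z + 2 at each one:
  P(I) = 1 + I ≠ 0, so z = I is a (simple) pole.
  P(-1 + I) = 1 - I ≠ 0, so z = -1 + I is a (simple) pole.
  P(2) = 8 ≠ 0, so z = 2 is a (simple) pole.

Poles of f: {-1 + I, I, 2}

Final answer: {-1 + I, I, 2}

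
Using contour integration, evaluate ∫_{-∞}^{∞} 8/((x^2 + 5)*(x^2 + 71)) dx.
Let f(z) = 8/((z^2 + 5)*(z^2 + 71)). The denominator has no real zeros and deg Q - deg P = 4 ≥ 2, so the integral of f over the upper semicircle |z| = R tends to 0 as R → ∞. Closing the contour in the upper half-plane,
  ∫_{-∞}^{∞} f(x) dx = 2πi · Σ Res(f, z_k)  over the poles with Im z_k > 0.

Zeros of the denominator: z^2 + 71 = 0 gives z = ±sqrt(71)*I; z^2 + 5 = 0 gives z = ±sqrt(5)*I.
Upper half-plane: z = sqrt(5)*I, z = sqrt(71)*I (simple).

Each pole is a simple zero of Q(z) = z^4 + 76*z^2 + 355, so Res(f, z₀) = P(z₀)/Q'(z₀) with P(z) = 8, Q'(z) = 4*z^3 + 152*z:
  Res(f, sqrt(5)*I) = (8)/(132*sqrt(5)*I) = -2*sqrt(5)*I/165
  Res(f, sqrt(71)*I) = (8)/(-132*sqrt(71)*I) = 2*sqrt(71)*I/2343

Sum of residues: 2*I*(-71*sqrt(5) + 5*sqrt(71))/11715
∫_{-∞}^{∞} f(x) dx = 2πi · (2*I*(-71*sqrt(5) + 5*sqrt(71))/11715) = 4*pi*(-5*sqrt(71) + 71*sqrt(5))/11715

Final answer: 4*pi*(-5*sqrt(71) + 71*sqrt(5))/11715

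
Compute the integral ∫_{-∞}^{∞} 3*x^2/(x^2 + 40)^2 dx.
3*sqrt(10)*pi/40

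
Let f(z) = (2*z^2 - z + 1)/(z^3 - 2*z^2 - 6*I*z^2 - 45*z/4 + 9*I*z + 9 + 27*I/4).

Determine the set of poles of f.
{3*I/2, 3*I, 2 + 3*I/2}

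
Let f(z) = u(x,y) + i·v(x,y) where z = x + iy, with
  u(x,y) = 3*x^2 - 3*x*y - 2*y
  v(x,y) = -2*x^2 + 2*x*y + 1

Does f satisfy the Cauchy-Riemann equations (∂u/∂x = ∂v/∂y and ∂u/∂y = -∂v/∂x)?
∂u/∂x = 6*x - 3*y
∂v/∂y = 2*x
∂u/∂y = -3*x - 2
∂v/∂x = -4*x + 2*y
∂u/∂x ≠ ∂v/∂y and ∂u/∂y ≠ -∂v/∂x; the Cauchy-Riemann equations are not satisfied, so f is not analytic.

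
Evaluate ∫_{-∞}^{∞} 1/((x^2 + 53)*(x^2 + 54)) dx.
Let f(z) = 1/((z^2 + 53)*(z^2 + 54)). The denominator has no real zeros and deg Q - deg P = 4 ≥ 2, so the integral of f over the upper semicircle |z| = R tends to 0 as R → ∞. Closing the contour in the upper half-plane,
  ∫_{-∞}^{∞} f(x) dx = 2πi · Σ Res(f, z_k)  over the poles with Im z_k > 0.

Zeros of the denominator: z^2 + 54 = 0 gives z = ±3*sqrt(6)*I; z^2 + 53 = 0 gives z = ±sqrt(53)*I.
Upper half-plane: z = sqrt(53)*I, z = 3*sqrt(6)*I (simple).

Each pole is a simple zero of Q(z) = z^4 + 107*z^2 + 2862, so Res(f, z₀) = P(z₀)/Q'(z₀) with P(z) = 1, Q'(z) = 4*z^3 + 214*z:
  Res(f, sqrt(53)*I) = (1)/(2*sqrt(53)*I) = -sqrt(53)*I/106
  Res(f, 3*sqrt(6)*I) = (1)/(-6*sqrt(6)*I) = sqrt(6)*I/36

Sum of residues: I*(-sqrt(53)/106 + sqrt(6)/36)
∫_{-∞}^{∞} f(x) dx = 2πi · (I*(-sqrt(53)/106 + sqrt(6)/36)) = pi*(-53*sqrt(6) + 18*sqrt(53))/954

Final answer: pi*(-53*sqrt(6) + 18*sqrt(53))/954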